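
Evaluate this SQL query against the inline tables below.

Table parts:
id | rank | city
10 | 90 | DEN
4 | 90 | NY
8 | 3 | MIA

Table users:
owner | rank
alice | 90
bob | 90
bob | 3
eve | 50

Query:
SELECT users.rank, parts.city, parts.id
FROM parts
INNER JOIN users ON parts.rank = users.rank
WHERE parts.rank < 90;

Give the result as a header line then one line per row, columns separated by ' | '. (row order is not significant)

== RESULT ==
users.rank | parts.city | parts.id
3 | MIA | 8

Derivation:
After JOIN users (5 rows):
parts.id | parts.rank | parts.city | users.owner | users.rank
10 | 90 | DEN | alice | 90
10 | 90 | DEN | bob | 90
4 | 90 | NY | alice | 90
4 | 90 | NY | bob | 90
8 | 3 | MIA | bob | 3
After WHERE (1 rows):
parts.id | parts.rank | parts.city | users.owner | users.rank
8 | 3 | MIA | bob | 3
After SELECT (1 rows):
users.rank | parts.city | parts.id
3 | MIA | 8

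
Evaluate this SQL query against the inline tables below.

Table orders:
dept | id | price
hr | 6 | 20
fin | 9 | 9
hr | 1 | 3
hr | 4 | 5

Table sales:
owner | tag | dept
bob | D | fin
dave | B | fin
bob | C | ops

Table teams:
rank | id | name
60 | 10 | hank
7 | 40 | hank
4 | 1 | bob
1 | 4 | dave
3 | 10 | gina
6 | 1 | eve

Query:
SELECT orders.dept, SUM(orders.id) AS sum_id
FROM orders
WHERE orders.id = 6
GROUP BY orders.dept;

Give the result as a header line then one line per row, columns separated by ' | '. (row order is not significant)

After WHERE (1 rows):
orders.dept | orders.id | orders.price
hr | 6 | 20
After GROUP BY (1 rows):
orders.dept | sum_id
hr | 6

== RESULT ==
orders.dept | sum_id
hr | 6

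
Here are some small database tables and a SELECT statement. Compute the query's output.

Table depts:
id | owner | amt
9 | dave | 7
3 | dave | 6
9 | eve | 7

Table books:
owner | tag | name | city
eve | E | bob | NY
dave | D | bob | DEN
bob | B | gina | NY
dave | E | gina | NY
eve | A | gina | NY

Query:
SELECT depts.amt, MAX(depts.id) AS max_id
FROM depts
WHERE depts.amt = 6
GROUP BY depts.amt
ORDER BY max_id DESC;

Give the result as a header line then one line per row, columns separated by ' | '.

After WHERE (1 rows):
depts.id | depts.owner | depts.amt
3 | dave | 6
After GROUP BY (1 rows):
depts.amt | max_id
6 | 3
After ORDER BY (1 rows):
depts.amt | max_id
6 | 3

== RESULT ==
depts.amt | max_id
6 | 3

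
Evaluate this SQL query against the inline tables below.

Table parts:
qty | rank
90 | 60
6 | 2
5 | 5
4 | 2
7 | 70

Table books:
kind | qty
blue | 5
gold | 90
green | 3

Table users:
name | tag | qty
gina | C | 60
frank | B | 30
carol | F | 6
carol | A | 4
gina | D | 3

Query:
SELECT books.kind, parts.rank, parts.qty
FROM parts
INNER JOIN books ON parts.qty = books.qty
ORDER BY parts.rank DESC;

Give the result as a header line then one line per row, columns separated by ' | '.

== RESULT ==
books.kind | parts.rank | parts.qty
gold | 60 | 90
blue | 5 | 5

Derivation:
After JOIN books (2 rows):
parts.qty | parts.rank | books.kind | books.qty
90 | 60 | gold | 90
5 | 5 | blue | 5
After SELECT (2 rows):
books.kind | parts.rank | parts.qty
gold | 60 | 90
blue | 5 | 5
After ORDER BY (2 rows):
books.kind | parts.rank | parts.qty
gold | 60 | 90
blue | 5 | 5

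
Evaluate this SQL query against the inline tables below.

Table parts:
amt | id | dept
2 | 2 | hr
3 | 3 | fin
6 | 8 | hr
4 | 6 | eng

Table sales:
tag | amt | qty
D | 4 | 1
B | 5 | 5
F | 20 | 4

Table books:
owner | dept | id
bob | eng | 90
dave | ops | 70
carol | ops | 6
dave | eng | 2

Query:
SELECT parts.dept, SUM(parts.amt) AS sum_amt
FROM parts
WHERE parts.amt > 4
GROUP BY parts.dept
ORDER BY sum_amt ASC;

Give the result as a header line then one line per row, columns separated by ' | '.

== RESULT ==
parts.dept | sum_amt
hr | 6

Derivation:
After WHERE (1 rows):
parts.amt | parts.id | parts.dept
6 | 8 | hr
After GROUP BY (1 rows):
parts.dept | sum_amt
hr | 6
After ORDER BY (1 rows):
parts.dept | sum_amt
hr | 6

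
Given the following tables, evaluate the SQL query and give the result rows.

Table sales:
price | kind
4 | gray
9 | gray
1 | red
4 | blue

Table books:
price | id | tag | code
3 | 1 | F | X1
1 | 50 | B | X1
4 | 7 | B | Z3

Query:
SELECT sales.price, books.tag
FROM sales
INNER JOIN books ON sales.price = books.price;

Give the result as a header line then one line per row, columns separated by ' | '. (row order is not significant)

After JOIN books (3 rows):
sales.price | sales.kind | books.price | books.id | books.tag | books.code
4 | gray | 4 | 7 | B | Z3
1 | red | 1 | 50 | B | X1
4 | blue | 4 | 7 | B | Z3
After SELECT (3 rows):
sales.price | books.tag
4 | B
1 | B
4 | B

== RESULT ==
sales.price | books.tag
4 | B
1 | B
4 | B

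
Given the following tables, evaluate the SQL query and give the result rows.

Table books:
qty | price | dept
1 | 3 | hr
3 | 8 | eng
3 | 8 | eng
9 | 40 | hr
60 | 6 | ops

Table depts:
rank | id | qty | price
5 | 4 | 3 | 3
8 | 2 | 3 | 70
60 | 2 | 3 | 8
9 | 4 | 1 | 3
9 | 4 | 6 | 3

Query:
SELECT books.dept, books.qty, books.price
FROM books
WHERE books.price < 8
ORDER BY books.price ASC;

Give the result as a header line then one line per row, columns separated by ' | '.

== RESULT ==
books.dept | books.qty | books.price
hr | 1 | 3
ops | 60 | 6

Derivation:
After WHERE (2 rows):
books.qty | books.price | books.dept
1 | 3 | hr
60 | 6 | ops
After SELECT (2 rows):
books.dept | books.qty | books.price
hr | 1 | 3
ops | 60 | 6
After ORDER BY (2 rows):
books.dept | books.qty | books.price
hr | 1 | 3
ops | 60 | 6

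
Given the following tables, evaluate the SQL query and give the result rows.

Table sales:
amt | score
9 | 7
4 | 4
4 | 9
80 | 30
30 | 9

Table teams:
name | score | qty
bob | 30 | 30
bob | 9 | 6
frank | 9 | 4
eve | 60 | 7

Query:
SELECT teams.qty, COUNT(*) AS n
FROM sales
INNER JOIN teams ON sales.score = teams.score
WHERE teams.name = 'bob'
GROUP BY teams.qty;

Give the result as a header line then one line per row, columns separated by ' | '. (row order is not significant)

== RESULT ==
teams.qty | n
6 | 2
30 | 1

Derivation:
After JOIN teams (5 rows):
sales.amt | sales.score | teams.name | teams.score | teams.qty
4 | 9 | bob | 9 | 6
4 | 9 | frank | 9 | 4
80 | 30 | bob | 30 | 30
30 | 9 | bob | 9 | 6
30 | 9 | frank | 9 | 4
After WHERE (3 rows):
sales.amt | sales.score | teams.name | teams.score | teams.qty
4 | 9 | bob | 9 | 6
80 | 30 | bob | 30 | 30
30 | 9 | bob | 9 | 6
After GROUP BY (2 rows):
teams.qty | n
6 | 2
30 | 1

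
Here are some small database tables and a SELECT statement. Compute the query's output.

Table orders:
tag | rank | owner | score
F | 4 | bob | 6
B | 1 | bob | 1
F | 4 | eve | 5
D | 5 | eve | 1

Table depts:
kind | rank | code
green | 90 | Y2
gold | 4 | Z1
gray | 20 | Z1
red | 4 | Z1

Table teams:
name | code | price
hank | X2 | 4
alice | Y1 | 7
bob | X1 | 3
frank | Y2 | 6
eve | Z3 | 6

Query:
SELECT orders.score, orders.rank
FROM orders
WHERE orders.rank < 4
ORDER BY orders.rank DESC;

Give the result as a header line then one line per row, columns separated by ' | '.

After WHERE (1 rows):
orders.tag | orders.rank | orders.owner | orders.score
B | 1 | bob | 1
After SELECT (1 rows):
orders.score | orders.rank
1 | 1
After ORDER BY (1 rows):
orders.score | orders.rank
1 | 1

== RESULT ==
orders.score | orders.rank
1 | 1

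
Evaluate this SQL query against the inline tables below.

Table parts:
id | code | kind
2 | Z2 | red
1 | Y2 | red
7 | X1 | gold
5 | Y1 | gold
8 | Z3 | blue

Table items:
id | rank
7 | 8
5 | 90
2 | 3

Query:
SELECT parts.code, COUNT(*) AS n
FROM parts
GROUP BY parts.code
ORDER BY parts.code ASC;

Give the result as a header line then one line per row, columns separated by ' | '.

After GROUP BY (5 rows):
parts.code | n
Z2 | 1
Y2 | 1
X1 | 1
Y1 | 1
Z3 | 1
After ORDER BY (5 rows):
parts.code | n
X1 | 1
Y1 | 1
Y2 | 1
Z2 | 1
Z3 | 1

== RESULT ==
parts.code | n
X1 | 1
Y1 | 1
Y2 | 1
Z2 | 1
Z3 | 1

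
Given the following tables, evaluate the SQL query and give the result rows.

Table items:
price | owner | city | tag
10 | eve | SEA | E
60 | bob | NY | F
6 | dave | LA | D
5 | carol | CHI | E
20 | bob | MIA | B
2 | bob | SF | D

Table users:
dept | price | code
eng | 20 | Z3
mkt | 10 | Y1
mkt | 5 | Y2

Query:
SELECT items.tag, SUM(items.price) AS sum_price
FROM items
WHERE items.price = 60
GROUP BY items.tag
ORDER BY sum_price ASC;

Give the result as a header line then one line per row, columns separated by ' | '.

== RESULT ==
items.tag | sum_price
F | 60

Derivation:
After WHERE (1 rows):
items.price | items.owner | items.city | items.tag
60 | bob | NY | F
After GROUP BY (1 rows):
items.tag | sum_price
F | 60
After ORDER BY (1 rows):
items.tag | sum_price
F | 60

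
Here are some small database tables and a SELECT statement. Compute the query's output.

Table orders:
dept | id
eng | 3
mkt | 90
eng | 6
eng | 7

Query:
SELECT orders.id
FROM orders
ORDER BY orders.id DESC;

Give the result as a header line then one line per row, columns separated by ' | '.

== RESULT ==
orders.id
90
7
6
3

Derivation:
After SELECT (4 rows):
orders.id
3
90
6
7
After ORDER BY (4 rows):
orders.id
90
7
6
3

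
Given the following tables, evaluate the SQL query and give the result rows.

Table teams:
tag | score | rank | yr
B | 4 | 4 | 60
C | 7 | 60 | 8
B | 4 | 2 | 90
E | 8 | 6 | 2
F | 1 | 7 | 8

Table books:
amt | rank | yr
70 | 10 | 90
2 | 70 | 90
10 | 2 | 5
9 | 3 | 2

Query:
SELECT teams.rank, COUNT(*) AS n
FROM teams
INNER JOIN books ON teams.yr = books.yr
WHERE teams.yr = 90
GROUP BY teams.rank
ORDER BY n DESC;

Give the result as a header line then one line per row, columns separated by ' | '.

After JOIN books (3 rows):
teams.tag | teams.score | teams.rank | teams.yr | books.amt | books.rank | books.yr
B | 4 | 2 | 90 | 70 | 10 | 90
B | 4 | 2 | 90 | 2 | 70 | 90
E | 8 | 6 | 2 | 9 | 3 | 2
After WHERE (2 rows):
teams.tag | teams.score | teams.rank | teams.yr | books.amt | books.rank | books.yr
B | 4 | 2 | 90 | 70 | 10 | 90
B | 4 | 2 | 90 | 2 | 70 | 90
After GROUP BY (1 rows):
teams.rank | n
2 | 2
After ORDER BY (1 rows):
teams.rank | n
2 | 2

== RESULT ==
teams.rank | n
2 | 2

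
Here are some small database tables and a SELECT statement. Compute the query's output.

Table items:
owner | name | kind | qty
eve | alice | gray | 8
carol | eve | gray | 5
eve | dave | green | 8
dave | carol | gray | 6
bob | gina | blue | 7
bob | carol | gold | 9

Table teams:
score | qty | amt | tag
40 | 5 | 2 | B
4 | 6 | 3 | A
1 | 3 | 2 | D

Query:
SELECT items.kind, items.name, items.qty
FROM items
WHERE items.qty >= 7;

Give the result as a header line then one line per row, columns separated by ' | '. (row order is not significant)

After WHERE (4 rows):
items.owner | items.name | items.kind | items.qty
eve | alice | gray | 8
eve | dave | green | 8
bob | gina | blue | 7
bob | carol | gold | 9
After SELECT (4 rows):
items.kind | items.name | items.qty
gray | alice | 8
green | dave | 8
blue | gina | 7
gold | carol | 9

== RESULT ==
items.kind | items.name | items.qty
gray | alice | 8
green | dave | 8
blue | gina | 7
gold | carol | 9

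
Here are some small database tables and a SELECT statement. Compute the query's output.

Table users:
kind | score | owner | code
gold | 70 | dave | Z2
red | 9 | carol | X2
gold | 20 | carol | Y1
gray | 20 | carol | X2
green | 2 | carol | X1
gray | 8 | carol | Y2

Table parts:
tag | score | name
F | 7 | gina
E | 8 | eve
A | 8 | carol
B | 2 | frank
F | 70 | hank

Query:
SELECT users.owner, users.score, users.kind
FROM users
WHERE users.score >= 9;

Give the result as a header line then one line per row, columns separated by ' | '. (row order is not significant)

After WHERE (4 rows):
users.kind | users.score | users.owner | users.code
gold | 70 | dave | Z2
red | 9 | carol | X2
gold | 20 | carol | Y1
gray | 20 | carol | X2
After SELECT (4 rows):
users.owner | users.score | users.kind
dave | 70 | gold
carol | 9 | red
carol | 20 | gold
carol | 20 | gray

== RESULT ==
users.owner | users.score | users.kind
dave | 70 | gold
carol | 9 | red
carol | 20 | gold
carol | 20 | gray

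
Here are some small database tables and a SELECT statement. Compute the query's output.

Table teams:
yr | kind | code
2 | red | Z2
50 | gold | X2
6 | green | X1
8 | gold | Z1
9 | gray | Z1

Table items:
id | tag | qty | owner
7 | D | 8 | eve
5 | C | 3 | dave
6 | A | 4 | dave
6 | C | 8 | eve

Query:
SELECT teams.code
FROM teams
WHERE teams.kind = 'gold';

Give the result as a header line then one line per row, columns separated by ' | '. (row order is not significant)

After WHERE (2 rows):
teams.yr | teams.kind | teams.code
50 | gold | X2
8 | gold | Z1
After SELECT (2 rows):
teams.code
X2
Z1

== RESULT ==
teams.code
X2
Z1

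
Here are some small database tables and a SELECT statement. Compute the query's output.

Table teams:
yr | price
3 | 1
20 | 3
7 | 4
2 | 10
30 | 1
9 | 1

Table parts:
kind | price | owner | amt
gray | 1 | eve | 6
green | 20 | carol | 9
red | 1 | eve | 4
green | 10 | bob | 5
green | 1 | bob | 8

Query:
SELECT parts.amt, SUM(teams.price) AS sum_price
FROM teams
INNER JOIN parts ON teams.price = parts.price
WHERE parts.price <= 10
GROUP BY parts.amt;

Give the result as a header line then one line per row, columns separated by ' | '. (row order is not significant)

After JOIN parts (10 rows):
teams.yr | teams.price | parts.kind | parts.price | parts.owner | parts.amt
3 | 1 | gray | 1 | eve | 6
3 | 1 | red | 1 | eve | 4
3 | 1 | green | 1 | bob | 8
2 | 10 | green | 10 | bob | 5
30 | 1 | gray | 1 | eve | 6
30 | 1 | red | 1 | eve | 4
30 | 1 | green | 1 | bob | 8
9 | 1 | gray | 1 | eve | 6
9 | 1 | red | 1 | eve | 4
9 | 1 | green | 1 | bob | 8
After WHERE (10 rows):
teams.yr | teams.price | parts.kind | parts.price | parts.owner | parts.amt
3 | 1 | gray | 1 | eve | 6
3 | 1 | red | 1 | eve | 4
3 | 1 | green | 1 | bob | 8
2 | 10 | green | 10 | bob | 5
30 | 1 | gray | 1 | eve | 6
30 | 1 | red | 1 | eve | 4
30 | 1 | green | 1 | bob | 8
9 | 1 | gray | 1 | eve | 6
9 | 1 | red | 1 | eve | 4
9 | 1 | green | 1 | bob | 8
After GROUP BY (4 rows):
parts.amt | sum_price
6 | 3
4 | 3
8 | 3
5 | 10

== RESULT ==
parts.amt | sum_price
6 | 3
4 | 3
8 | 3
5 | 10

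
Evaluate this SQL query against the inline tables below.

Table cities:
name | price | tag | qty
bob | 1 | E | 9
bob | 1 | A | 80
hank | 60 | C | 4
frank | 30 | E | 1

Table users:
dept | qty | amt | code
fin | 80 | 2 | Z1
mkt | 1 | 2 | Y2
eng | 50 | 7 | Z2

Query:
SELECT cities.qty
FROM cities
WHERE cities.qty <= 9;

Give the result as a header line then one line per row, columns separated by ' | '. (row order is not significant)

After WHERE (3 rows):
cities.name | cities.price | cities.tag | cities.qty
bob | 1 | E | 9
hank | 60 | C | 4
frank | 30 | E | 1
After SELECT (3 rows):
cities.qty
9
4
1

== RESULT ==
cities.qty
9
4
1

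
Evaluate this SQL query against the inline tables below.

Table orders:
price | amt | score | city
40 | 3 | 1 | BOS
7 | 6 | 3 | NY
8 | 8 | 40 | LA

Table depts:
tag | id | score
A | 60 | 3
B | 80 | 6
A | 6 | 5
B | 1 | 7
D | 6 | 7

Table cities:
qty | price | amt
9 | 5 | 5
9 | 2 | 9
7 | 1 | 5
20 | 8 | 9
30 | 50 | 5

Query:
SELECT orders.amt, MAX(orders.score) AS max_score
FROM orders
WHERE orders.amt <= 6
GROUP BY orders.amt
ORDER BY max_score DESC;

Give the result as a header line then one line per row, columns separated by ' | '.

After WHERE (2 rows):
orders.price | orders.amt | orders.score | orders.city
40 | 3 | 1 | BOS
7 | 6 | 3 | NY
After GROUP BY (2 rows):
orders.amt | max_score
3 | 1
6 | 3
After ORDER BY (2 rows):
orders.amt | max_score
6 | 3
3 | 1

== RESULT ==
orders.amt | max_score
6 | 3
3 | 1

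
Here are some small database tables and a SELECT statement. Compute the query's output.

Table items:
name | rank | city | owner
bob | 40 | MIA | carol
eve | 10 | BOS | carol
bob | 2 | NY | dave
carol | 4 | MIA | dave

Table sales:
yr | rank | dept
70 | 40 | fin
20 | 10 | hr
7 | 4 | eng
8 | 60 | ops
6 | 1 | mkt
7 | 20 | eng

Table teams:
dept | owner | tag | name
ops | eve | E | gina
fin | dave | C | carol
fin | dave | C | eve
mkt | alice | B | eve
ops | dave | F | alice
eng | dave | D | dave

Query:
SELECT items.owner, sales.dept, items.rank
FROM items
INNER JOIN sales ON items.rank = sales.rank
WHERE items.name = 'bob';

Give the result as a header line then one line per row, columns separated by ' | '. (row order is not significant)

== RESULT ==
items.owner | sales.dept | items.rank
carol | fin | 40

Derivation:
After JOIN sales (3 rows):
items.name | items.rank | items.city | items.owner | sales.yr | sales.rank | sales.dept
bob | 40 | MIA | carol | 70 | 40 | fin
eve | 10 | BOS | carol | 20 | 10 | hr
carol | 4 | MIA | dave | 7 | 4 | eng
After WHERE (1 rows):
items.name | items.rank | items.city | items.owner | sales.yr | sales.rank | sales.dept
bob | 40 | MIA | carol | 70 | 40 | fin
After SELECT (1 rows):
items.owner | sales.dept | items.rank
carol | fin | 40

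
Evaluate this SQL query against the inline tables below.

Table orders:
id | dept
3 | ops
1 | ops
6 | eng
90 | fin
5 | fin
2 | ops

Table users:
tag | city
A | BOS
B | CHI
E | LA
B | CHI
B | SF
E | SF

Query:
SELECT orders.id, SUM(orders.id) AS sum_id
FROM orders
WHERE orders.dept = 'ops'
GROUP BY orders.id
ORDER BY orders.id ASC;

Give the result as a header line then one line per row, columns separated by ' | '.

After WHERE (3 rows):
orders.id | orders.dept
3 | ops
1 | ops
2 | ops
After GROUP BY (3 rows):
orders.id | sum_id
3 | 3
1 | 1
2 | 2
After ORDER BY (3 rows):
orders.id | sum_id
1 | 1
2 | 2
3 | 3

== RESULT ==
orders.id | sum_id
1 | 1
2 | 2
3 | 3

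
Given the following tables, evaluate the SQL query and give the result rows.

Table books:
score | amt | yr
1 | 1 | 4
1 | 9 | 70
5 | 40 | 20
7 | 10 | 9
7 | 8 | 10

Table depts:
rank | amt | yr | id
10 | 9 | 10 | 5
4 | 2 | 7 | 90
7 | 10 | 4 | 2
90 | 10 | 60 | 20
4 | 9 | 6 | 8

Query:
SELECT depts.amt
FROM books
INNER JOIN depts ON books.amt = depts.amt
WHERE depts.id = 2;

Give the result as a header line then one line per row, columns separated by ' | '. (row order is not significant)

After JOIN depts (4 rows):
books.score | books.amt | books.yr | depts.rank | depts.amt | depts.yr | depts.id
1 | 9 | 70 | 10 | 9 | 10 | 5
1 | 9 | 70 | 4 | 9 | 6 | 8
7 | 10 | 9 | 7 | 10 | 4 | 2
7 | 10 | 9 | 90 | 10 | 60 | 20
After WHERE (1 rows):
books.score | books.amt | books.yr | depts.rank | depts.amt | depts.yr | depts.id
7 | 10 | 9 | 7 | 10 | 4 | 2
After SELECT (1 rows):
depts.amt
10

== RESULT ==
depts.amt
10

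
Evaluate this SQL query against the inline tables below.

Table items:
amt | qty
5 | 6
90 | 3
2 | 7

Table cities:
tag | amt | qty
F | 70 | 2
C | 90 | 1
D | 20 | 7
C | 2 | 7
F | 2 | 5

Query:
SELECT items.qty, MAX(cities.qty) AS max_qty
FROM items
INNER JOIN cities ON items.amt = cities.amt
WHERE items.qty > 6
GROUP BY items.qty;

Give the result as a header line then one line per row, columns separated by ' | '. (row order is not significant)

== RESULT ==
items.qty | max_qty
7 | 7

Derivation:
After JOIN cities (3 rows):
items.amt | items.qty | cities.tag | cities.amt | cities.qty
90 | 3 | C | 90 | 1
2 | 7 | C | 2 | 7
2 | 7 | F | 2 | 5
After WHERE (2 rows):
items.amt | items.qty | cities.tag | cities.amt | cities.qty
2 | 7 | C | 2 | 7
2 | 7 | F | 2 | 5
After GROUP BY (1 rows):
items.qty | max_qty
7 | 7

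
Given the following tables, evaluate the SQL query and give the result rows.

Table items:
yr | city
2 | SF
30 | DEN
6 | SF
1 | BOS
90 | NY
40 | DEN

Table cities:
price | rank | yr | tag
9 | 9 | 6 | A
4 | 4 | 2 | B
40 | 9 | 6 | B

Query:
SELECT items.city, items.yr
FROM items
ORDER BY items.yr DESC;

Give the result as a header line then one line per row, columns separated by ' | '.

After SELECT (6 rows):
items.city | items.yr
SF | 2
DEN | 30
SF | 6
BOS | 1
NY | 90
DEN | 40
After ORDER BY (6 rows):
items.city | items.yr
NY | 90
DEN | 40
DEN | 30
SF | 6
SF | 2
BOS | 1

== RESULT ==
items.city | items.yr
NY | 90
DEN | 40
DEN | 30
SF | 6
SF | 2
BOS | 1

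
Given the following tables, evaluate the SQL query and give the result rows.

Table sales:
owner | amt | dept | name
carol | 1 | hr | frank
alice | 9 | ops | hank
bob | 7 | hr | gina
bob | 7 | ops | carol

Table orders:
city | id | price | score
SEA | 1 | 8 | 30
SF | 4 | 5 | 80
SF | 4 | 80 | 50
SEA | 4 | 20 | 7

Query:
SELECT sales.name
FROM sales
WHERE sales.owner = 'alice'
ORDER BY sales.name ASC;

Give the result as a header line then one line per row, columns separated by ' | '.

After WHERE (1 rows):
sales.owner | sales.amt | sales.dept | sales.name
alice | 9 | ops | hank
After SELECT (1 rows):
sales.name
hank
After ORDER BY (1 rows):
sales.name
hank

== RESULT ==
sales.name
hank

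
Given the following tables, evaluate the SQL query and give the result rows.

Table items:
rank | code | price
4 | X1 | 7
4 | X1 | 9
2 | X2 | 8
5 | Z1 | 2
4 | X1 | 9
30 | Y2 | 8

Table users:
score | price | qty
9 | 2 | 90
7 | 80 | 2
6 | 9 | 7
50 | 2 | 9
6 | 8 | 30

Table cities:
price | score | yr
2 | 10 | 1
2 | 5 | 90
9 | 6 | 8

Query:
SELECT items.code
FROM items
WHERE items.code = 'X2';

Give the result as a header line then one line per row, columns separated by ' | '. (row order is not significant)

== RESULT ==
items.code
X2

Derivation:
After WHERE (1 rows):
items.rank | items.code | items.price
2 | X2 | 8
After SELECT (1 rows):
items.code
X2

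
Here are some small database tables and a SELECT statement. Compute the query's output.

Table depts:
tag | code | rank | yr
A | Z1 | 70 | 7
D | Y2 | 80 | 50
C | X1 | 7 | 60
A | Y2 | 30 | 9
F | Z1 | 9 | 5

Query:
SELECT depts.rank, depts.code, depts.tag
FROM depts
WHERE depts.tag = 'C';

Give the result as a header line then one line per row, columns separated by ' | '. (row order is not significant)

== RESULT ==
depts.rank | depts.code | depts.tag
7 | X1 | C

Derivation:
After WHERE (1 rows):
depts.tag | depts.code | depts.rank | depts.yr
C | X1 | 7 | 60
After SELECT (1 rows):
depts.rank | depts.code | depts.tag
7 | X1 | C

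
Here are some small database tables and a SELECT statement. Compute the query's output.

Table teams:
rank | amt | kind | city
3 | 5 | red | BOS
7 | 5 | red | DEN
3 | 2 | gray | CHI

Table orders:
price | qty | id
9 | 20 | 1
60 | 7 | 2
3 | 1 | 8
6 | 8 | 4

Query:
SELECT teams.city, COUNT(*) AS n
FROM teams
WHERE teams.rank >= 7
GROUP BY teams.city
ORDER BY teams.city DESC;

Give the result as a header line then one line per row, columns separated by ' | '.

== RESULT ==
teams.city | n
DEN | 1

Derivation:
After WHERE (1 rows):
teams.rank | teams.amt | teams.kind | teams.city
7 | 5 | red | DEN
After GROUP BY (1 rows):
teams.city | n
DEN | 1
After ORDER BY (1 rows):
teams.city | n
DEN | 1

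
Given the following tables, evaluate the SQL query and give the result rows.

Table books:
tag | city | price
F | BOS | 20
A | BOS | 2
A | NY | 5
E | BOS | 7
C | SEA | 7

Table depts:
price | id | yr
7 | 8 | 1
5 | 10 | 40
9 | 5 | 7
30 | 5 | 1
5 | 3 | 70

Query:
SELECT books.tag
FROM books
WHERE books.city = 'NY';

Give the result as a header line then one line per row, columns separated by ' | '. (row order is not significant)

== RESULT ==
books.tag
A

Derivation:
After WHERE (1 rows):
books.tag | books.city | books.price
A | NY | 5
After SELECT (1 rows):
books.tag
A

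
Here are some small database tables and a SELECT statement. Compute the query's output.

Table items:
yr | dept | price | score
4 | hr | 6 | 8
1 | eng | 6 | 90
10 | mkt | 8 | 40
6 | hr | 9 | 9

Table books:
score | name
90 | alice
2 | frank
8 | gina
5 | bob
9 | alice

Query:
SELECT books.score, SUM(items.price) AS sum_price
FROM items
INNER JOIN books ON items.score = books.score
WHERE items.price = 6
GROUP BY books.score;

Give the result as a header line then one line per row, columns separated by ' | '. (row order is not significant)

== RESULT ==
books.score | sum_price
8 | 6
90 | 6

Derivation:
After JOIN books (3 rows):
items.yr | items.dept | items.price | items.score | books.score | books.name
4 | hr | 6 | 8 | 8 | gina
1 | eng | 6 | 90 | 90 | alice
6 | hr | 9 | 9 | 9 | alice
After WHERE (2 rows):
items.yr | items.dept | items.price | items.score | books.score | books.name
4 | hr | 6 | 8 | 8 | gina
1 | eng | 6 | 90 | 90 | alice
After GROUP BY (2 rows):
books.score | sum_price
8 | 6
90 | 6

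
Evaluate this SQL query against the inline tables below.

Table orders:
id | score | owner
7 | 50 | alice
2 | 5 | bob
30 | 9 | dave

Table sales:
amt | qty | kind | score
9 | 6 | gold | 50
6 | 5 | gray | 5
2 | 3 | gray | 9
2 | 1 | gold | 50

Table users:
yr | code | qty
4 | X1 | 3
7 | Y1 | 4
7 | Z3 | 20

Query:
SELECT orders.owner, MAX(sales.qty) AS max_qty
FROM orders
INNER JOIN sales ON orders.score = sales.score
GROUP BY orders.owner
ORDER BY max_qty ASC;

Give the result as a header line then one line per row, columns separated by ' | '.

== RESULT ==
orders.owner | max_qty
dave | 3
bob | 5
alice | 6

Derivation:
After JOIN sales (4 rows):
orders.id | orders.score | orders.owner | sales.amt | sales.qty | sales.kind | sales.score
7 | 50 | alice | 9 | 6 | gold | 50
7 | 50 | alice | 2 | 1 | gold | 50
2 | 5 | bob | 6 | 5 | gray | 5
30 | 9 | dave | 2 | 3 | gray | 9
After GROUP BY (3 rows):
orders.owner | max_qty
alice | 6
bob | 5
dave | 3
After ORDER BY (3 rows):
orders.owner | max_qty
dave | 3
bob | 5
alice | 6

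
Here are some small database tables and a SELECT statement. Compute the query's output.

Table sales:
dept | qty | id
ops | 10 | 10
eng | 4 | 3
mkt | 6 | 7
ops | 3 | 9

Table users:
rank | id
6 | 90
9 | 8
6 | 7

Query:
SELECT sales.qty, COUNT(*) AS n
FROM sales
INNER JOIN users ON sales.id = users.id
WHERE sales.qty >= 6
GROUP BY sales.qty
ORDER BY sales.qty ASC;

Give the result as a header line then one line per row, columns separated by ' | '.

== RESULT ==
sales.qty | n
6 | 1

Derivation:
After JOIN users (1 rows):
sales.dept | sales.qty | sales.id | users.rank | users.id
mkt | 6 | 7 | 6 | 7
After WHERE (1 rows):
sales.dept | sales.qty | sales.id | users.rank | users.id
mkt | 6 | 7 | 6 | 7
After GROUP BY (1 rows):
sales.qty | n
6 | 1
After ORDER BY (1 rows):
sales.qty | n
6 | 1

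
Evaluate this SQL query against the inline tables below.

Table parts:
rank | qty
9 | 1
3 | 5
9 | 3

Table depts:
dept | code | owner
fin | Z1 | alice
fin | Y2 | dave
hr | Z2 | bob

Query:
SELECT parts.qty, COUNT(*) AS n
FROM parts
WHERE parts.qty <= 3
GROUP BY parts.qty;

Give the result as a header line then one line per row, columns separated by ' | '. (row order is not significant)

== RESULT ==
parts.qty | n
1 | 1
3 | 1

Derivation:
After WHERE (2 rows):
parts.rank | parts.qty
9 | 1
9 | 3
After GROUP BY (2 rows):
parts.qty | n
1 | 1
3 | 1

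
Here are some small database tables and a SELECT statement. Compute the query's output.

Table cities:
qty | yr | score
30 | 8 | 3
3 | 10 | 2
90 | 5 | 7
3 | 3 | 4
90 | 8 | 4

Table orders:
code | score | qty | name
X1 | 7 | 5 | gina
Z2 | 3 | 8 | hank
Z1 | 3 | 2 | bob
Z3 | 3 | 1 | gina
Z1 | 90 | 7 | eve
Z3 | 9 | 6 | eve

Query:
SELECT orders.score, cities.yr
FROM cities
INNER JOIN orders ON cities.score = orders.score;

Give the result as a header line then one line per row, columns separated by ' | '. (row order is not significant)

== RESULT ==
orders.score | cities.yr
3 | 8
3 | 8
3 | 8
7 | 5

Derivation:
After JOIN orders (4 rows):
cities.qty | cities.yr | cities.score | orders.code | orders.score | orders.qty | orders.name
30 | 8 | 3 | Z2 | 3 | 8 | hank
30 | 8 | 3 | Z1 | 3 | 2 | bob
30 | 8 | 3 | Z3 | 3 | 1 | gina
90 | 5 | 7 | X1 | 7 | 5 | gina
After SELECT (4 rows):
orders.score | cities.yr
3 | 8
3 | 8
3 | 8
7 | 5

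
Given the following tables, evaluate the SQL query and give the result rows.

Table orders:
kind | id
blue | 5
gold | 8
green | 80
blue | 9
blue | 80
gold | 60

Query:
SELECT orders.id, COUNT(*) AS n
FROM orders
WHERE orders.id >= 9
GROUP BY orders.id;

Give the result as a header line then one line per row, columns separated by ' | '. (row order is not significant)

After WHERE (4 rows):
orders.kind | orders.id
green | 80
blue | 9
blue | 80
gold | 60
After GROUP BY (3 rows):
orders.id | n
80 | 2
9 | 1
60 | 1

== RESULT ==
orders.id | n
80 | 2
9 | 1
60 | 1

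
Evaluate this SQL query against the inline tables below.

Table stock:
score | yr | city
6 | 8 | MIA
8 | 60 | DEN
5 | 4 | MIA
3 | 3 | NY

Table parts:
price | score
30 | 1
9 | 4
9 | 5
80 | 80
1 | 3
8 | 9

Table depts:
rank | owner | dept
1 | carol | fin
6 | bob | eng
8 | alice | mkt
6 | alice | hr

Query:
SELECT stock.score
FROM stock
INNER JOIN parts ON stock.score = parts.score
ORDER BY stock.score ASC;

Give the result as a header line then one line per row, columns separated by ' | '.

After JOIN parts (2 rows):
stock.score | stock.yr | stock.city | parts.price | parts.score
5 | 4 | MIA | 9 | 5
3 | 3 | NY | 1 | 3
After SELECT (2 rows):
stock.score
5
3
After ORDER BY (2 rows):
stock.score
3
5

== RESULT ==
stock.score
3
5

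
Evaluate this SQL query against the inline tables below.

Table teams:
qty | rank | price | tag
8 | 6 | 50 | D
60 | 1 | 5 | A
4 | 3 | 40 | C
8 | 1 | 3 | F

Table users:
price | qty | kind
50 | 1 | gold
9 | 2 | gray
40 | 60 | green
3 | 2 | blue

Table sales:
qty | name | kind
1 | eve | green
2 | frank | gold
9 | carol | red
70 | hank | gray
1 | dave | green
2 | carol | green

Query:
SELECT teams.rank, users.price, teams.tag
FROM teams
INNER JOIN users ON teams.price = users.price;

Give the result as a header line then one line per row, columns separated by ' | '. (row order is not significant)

After JOIN users (3 rows):
teams.qty | teams.rank | teams.price | teams.tag | users.price | users.qty | users.kind
8 | 6 | 50 | D | 50 | 1 | gold
4 | 3 | 40 | C | 40 | 60 | green
8 | 1 | 3 | F | 3 | 2 | blue
After SELECT (3 rows):
teams.rank | users.price | teams.tag
6 | 50 | D
3 | 40 | C
1 | 3 | F

== RESULT ==
teams.rank | users.price | teams.tag
6 | 50 | D
3 | 40 | C
1 | 3 | F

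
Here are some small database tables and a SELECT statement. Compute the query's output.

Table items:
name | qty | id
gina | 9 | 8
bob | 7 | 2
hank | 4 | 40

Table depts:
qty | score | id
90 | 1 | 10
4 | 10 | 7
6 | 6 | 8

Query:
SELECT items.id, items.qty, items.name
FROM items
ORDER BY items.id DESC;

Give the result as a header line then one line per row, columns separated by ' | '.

After SELECT (3 rows):
items.id | items.qty | items.name
8 | 9 | gina
2 | 7 | bob
40 | 4 | hank
After ORDER BY (3 rows):
items.id | items.qty | items.name
40 | 4 | hank
8 | 9 | gina
2 | 7 | bob

== RESULT ==
items.id | items.qty | items.name
40 | 4 | hank
8 | 9 | gina
2 | 7 | bob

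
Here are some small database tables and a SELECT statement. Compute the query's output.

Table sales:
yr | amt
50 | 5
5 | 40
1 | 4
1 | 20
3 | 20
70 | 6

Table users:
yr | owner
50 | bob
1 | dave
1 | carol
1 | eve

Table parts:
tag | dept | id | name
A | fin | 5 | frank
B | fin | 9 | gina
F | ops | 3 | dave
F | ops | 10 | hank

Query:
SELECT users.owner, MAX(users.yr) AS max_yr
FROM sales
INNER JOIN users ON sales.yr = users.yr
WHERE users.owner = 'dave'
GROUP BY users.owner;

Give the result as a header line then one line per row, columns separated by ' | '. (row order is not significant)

After JOIN users (7 rows):
sales.yr | sales.amt | users.yr | users.owner
50 | 5 | 50 | bob
1 | 4 | 1 | dave
1 | 4 | 1 | carol
1 | 4 | 1 | eve
1 | 20 | 1 | dave
1 | 20 | 1 | carol
1 | 20 | 1 | eve
After WHERE (2 rows):
sales.yr | sales.amt | users.yr | users.owner
1 | 4 | 1 | dave
1 | 20 | 1 | dave
After GROUP BY (1 rows):
users.owner | max_yr
dave | 1

== RESULT ==
users.owner | max_yr
dave | 1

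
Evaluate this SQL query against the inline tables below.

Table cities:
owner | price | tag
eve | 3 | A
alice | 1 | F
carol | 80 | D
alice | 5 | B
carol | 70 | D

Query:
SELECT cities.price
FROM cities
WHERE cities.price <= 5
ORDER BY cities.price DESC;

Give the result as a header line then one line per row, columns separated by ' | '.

After WHERE (3 rows):
cities.owner | cities.price | cities.tag
eve | 3 | A
alice | 1 | F
alice | 5 | B
After SELECT (3 rows):
cities.price
3
1
5
After ORDER BY (3 rows):
cities.price
5
3
1

== RESULT ==
cities.price
5
3
1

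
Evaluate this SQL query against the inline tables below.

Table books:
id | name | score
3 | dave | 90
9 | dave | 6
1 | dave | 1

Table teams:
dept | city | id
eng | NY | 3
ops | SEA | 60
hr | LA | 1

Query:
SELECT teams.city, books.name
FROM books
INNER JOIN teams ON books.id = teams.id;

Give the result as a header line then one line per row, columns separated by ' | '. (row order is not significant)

After JOIN teams (2 rows):
books.id | books.name | books.score | teams.dept | teams.city | teams.id
3 | dave | 90 | eng | NY | 3
1 | dave | 1 | hr | LA | 1
After SELECT (2 rows):
teams.city | books.name
NY | dave
LA | dave

== RESULT ==
teams.city | books.name
NY | dave
LA | dave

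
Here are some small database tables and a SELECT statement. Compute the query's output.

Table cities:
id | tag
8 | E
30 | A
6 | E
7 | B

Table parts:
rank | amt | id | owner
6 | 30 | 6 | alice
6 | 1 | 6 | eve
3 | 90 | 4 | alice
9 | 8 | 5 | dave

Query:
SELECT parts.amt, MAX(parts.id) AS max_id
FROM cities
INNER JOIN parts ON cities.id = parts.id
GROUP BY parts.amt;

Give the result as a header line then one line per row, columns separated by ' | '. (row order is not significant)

After JOIN parts (2 rows):
cities.id | cities.tag | parts.rank | parts.amt | parts.id | parts.owner
6 | E | 6 | 30 | 6 | alice
6 | E | 6 | 1 | 6 | eve
After GROUP BY (2 rows):
parts.amt | max_id
30 | 6
1 | 6

== RESULT ==
parts.amt | max_id
30 | 6
1 | 6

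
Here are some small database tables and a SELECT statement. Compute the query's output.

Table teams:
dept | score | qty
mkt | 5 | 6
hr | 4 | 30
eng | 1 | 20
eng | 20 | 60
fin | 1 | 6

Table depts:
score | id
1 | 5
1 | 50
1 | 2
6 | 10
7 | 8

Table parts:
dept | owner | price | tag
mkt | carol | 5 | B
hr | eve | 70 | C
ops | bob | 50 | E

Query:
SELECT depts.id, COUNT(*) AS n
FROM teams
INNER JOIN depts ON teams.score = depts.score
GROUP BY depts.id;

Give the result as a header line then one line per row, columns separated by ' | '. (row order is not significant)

After JOIN depts (6 rows):
teams.dept | teams.score | teams.qty | depts.score | depts.id
eng | 1 | 20 | 1 | 5
eng | 1 | 20 | 1 | 50
eng | 1 | 20 | 1 | 2
fin | 1 | 6 | 1 | 5
fin | 1 | 6 | 1 | 50
fin | 1 | 6 | 1 | 2
After GROUP BY (3 rows):
depts.id | n
5 | 2
50 | 2
2 | 2

== RESULT ==
depts.id | n
5 | 2
50 | 2
2 | 2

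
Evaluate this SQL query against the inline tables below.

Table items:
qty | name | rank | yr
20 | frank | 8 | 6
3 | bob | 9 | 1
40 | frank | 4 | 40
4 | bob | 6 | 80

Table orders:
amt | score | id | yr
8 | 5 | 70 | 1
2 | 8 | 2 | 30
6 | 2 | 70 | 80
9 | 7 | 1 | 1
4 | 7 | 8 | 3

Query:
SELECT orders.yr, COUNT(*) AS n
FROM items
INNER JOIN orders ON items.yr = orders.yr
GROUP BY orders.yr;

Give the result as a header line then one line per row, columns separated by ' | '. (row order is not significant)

After JOIN orders (3 rows):
items.qty | items.name | items.rank | items.yr | orders.amt | orders.score | orders.id | orders.yr
3 | bob | 9 | 1 | 8 | 5 | 70 | 1
3 | bob | 9 | 1 | 9 | 7 | 1 | 1
4 | bob | 6 | 80 | 6 | 2 | 70 | 80
After GROUP BY (2 rows):
orders.yr | n
1 | 2
80 | 1

== RESULT ==
orders.yr | n
1 | 2
80 | 1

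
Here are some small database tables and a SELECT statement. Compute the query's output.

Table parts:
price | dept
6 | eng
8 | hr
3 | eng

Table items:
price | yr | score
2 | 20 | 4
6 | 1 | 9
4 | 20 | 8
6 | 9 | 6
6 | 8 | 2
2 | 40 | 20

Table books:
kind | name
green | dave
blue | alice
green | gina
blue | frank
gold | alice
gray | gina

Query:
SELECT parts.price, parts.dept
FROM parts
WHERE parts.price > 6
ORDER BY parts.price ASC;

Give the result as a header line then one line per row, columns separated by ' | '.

== RESULT ==
parts.price | parts.dept
8 | hr

Derivation:
After WHERE (1 rows):
parts.price | parts.dept
8 | hr
After SELECT (1 rows):
parts.price | parts.dept
8 | hr
After ORDER BY (1 rows):
parts.price | parts.dept
8 | hr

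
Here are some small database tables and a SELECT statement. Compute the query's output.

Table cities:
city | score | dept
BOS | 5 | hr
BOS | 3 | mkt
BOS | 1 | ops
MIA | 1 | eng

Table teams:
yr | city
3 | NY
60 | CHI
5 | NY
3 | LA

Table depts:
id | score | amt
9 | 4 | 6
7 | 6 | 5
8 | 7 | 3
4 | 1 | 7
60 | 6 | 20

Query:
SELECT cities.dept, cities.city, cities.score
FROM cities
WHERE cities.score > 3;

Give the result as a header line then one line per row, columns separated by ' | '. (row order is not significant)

== RESULT ==
cities.dept | cities.city | cities.score
hr | BOS | 5

Derivation:
After WHERE (1 rows):
cities.city | cities.score | cities.dept
BOS | 5 | hr
After SELECT (1 rows):
cities.dept | cities.city | cities.score
hr | BOS | 5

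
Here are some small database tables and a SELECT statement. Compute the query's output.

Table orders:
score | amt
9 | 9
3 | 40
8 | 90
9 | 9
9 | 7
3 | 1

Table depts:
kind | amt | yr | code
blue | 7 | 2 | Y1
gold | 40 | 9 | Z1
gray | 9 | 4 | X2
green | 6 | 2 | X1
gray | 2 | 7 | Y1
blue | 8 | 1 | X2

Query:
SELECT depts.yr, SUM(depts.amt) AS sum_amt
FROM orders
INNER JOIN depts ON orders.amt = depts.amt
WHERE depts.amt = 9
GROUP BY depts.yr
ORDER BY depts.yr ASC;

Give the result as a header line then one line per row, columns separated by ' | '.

== RESULT ==
depts.yr | sum_amt
4 | 18

Derivation:
After JOIN depts (4 rows):
orders.score | orders.amt | depts.kind | depts.amt | depts.yr | depts.code
9 | 9 | gray | 9 | 4 | X2
3 | 40 | gold | 40 | 9 | Z1
9 | 9 | gray | 9 | 4 | X2
9 | 7 | blue | 7 | 2 | Y1
After WHERE (2 rows):
orders.score | orders.amt | depts.kind | depts.amt | depts.yr | depts.code
9 | 9 | gray | 9 | 4 | X2
9 | 9 | gray | 9 | 4 | X2
After GROUP BY (1 rows):
depts.yr | sum_amt
4 | 18
After ORDER BY (1 rows):
depts.yr | sum_amt
4 | 18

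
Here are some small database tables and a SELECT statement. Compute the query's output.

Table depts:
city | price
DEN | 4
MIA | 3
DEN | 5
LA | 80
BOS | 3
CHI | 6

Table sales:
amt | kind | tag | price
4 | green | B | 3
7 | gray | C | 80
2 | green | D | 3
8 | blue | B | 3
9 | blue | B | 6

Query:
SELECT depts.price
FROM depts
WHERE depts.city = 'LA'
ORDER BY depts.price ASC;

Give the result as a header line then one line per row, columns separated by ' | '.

After WHERE (1 rows):
depts.city | depts.price
LA | 80
After SELECT (1 rows):
depts.price
80
After ORDER BY (1 rows):
depts.price
80

== RESULT ==
depts.price
80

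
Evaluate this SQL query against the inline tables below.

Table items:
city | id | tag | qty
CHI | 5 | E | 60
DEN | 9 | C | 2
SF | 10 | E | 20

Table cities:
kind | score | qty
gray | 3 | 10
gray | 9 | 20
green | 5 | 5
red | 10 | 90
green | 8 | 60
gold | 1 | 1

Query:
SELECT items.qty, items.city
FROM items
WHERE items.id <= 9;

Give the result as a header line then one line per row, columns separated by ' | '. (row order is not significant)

After WHERE (2 rows):
items.city | items.id | items.tag | items.qty
CHI | 5 | E | 60
DEN | 9 | C | 2
After SELECT (2 rows):
items.qty | items.city
60 | CHI
2 | DEN

== RESULT ==
items.qty | items.city
60 | CHI
2 | DEN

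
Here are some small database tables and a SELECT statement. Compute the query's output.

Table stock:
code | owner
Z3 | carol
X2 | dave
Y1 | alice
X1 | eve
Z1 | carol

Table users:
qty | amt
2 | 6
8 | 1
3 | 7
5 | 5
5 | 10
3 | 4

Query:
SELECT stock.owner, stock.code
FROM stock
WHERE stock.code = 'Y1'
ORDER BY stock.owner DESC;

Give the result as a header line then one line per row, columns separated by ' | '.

== RESULT ==
stock.owner | stock.code
alice | Y1

Derivation:
After WHERE (1 rows):
stock.code | stock.owner
Y1 | alice
After SELECT (1 rows):
stock.owner | stock.code
alice | Y1
After ORDER BY (1 rows):
stock.owner | stock.code
alice | Y1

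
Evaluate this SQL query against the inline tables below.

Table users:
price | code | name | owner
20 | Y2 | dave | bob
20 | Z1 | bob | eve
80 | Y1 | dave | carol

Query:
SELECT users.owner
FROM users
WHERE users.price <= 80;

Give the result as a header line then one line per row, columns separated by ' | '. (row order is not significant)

After WHERE (3 rows):
users.price | users.code | users.name | users.owner
20 | Y2 | dave | bob
20 | Z1 | bob | eve
80 | Y1 | dave | carol
After SELECT (3 rows):
users.owner
bob
eve
carol

== RESULT ==
users.owner
bob
eve
carol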